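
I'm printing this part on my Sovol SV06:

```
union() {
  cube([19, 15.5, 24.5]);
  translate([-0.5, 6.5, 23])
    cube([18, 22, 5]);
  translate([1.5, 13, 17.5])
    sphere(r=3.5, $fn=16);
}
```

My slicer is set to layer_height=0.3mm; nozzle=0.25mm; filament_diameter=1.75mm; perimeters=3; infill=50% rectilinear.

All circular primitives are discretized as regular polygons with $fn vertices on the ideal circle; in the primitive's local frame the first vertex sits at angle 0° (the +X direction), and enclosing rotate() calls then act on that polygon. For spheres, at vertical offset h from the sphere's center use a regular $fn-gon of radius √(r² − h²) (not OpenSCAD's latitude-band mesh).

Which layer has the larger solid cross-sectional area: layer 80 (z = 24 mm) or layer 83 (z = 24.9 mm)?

layer 80 (z = 24 mm)

Layer 80 (z = 24): the 19×15.5 cube contributes its full rectangle (area 294.50 mm²); the 18×22 cube at (-0.5, 6.5) contributes its full rectangle (area 396.00 mm²); the sphere at (1.5, 13) does not reach this height (|z−center|=6.500 > r=3.5); Merging all regions: the regions partially overlap — summed areas 690.50 mm² minus the doubly-counted overlap 157.50 mm² gives 533.00 mm² — area = 533.00 mm². So its area = 533.00 mm². Layer 83 (z = 24.9): the cube is not intersected at this z (z outside [0, 24.5]); the cube at (-0.5, 6.5) (footprint 18×22) is included at this height (area 396.00 mm²); the sphere at (1.5, 13) does not reach this height (|z−center|=7.400 > r=3.5); Merging all regions: only the 18×22 cube at (-0.5, 6.5) is present, so the union is just that shape — area = 396.00 mm². So its area = 396.00 mm². Layer 80 is larger (533.00 vs 396.00 mm²).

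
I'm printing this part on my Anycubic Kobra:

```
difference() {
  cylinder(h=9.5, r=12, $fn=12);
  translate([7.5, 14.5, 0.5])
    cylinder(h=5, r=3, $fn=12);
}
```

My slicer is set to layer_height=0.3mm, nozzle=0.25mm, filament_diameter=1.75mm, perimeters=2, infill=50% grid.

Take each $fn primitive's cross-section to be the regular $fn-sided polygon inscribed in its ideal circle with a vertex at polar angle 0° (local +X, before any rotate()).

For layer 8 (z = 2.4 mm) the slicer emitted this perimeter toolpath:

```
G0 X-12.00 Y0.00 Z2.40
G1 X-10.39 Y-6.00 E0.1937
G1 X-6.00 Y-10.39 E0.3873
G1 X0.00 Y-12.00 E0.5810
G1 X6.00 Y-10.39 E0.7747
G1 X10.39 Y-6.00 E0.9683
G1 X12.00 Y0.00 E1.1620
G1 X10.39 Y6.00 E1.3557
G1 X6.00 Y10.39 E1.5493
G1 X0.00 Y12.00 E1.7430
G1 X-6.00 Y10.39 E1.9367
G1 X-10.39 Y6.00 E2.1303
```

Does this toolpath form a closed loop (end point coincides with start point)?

Start point (G0): (-12.00, 0.00). End point (last G1): the path does not return to the start — open.

no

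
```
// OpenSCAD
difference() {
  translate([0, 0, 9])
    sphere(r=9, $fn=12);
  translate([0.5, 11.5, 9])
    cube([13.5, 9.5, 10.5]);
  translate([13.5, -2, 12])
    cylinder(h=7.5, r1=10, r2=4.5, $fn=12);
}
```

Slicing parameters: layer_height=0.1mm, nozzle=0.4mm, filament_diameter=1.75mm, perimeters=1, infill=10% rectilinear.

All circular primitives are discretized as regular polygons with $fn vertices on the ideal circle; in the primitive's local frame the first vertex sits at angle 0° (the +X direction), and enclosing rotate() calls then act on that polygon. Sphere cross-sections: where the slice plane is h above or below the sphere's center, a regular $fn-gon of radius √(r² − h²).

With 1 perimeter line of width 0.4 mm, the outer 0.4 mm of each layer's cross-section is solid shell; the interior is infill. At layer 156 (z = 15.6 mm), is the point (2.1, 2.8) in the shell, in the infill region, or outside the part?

infill

At z = 15.6 mm: the r=9 sphere contributes a regular 12-gon of circumradius √(9²−6.6²) = 6.119; the cube at (0.5, 11.5) (footprint 13.5×9.5) is included at this height; the cone at (13.5, -2) contributes a regular 12-gon of circumradius 7.360 (interpolated between r1=10 and r2=4.5 at t=0.480); Subtracting the remaining from the first: starting from the r=9 sphere, the 13.5×9.5 cube at (0.5, 11.5) misses the remaining region (no effect); the cone at (13.5, -2) misses the remaining region (no effect) — 1 connected region. Overall, the cross-section is a single solid region. The nearest boundary edge runs (3.06, 5.30)→(5.30, 3.06); distance from the point to it = 2.45 mm. The point is inside the cross-section and 2.45 mm from the nearest boundary — more than the 0.4 mm shell width (1 × 0.4), so it's in the infill interior.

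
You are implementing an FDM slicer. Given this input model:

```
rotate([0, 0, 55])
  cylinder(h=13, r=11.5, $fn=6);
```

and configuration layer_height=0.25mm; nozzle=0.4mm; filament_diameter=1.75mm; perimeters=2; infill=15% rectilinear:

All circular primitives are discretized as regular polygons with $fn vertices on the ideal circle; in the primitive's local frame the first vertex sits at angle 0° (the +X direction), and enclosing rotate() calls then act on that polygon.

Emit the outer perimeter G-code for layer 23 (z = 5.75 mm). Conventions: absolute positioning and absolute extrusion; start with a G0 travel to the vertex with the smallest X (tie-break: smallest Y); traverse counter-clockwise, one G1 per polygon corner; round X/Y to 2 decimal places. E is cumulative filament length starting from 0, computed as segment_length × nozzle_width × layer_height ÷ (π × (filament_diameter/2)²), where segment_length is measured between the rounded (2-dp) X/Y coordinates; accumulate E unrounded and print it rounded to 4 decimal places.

At z = 5.75 mm: the r=11.5 cylinder gives a regular 6-gon of circumradius 11.5 (constant along its height); (whole slice rotated 55° about Z — lengths, areas and connectivity unchanged). The outline is a single polygon with 6 vertices. Extrusion per mm of travel: 0.4 × 0.25 / (π × 0.875²) = 0.041575. Accumulating E over each segment gives final E = 2.8690.

G0 X-11.46 Y1.00 Z5.75
G1 X-6.60 Y-9.42 E0.4780
G1 X4.86 Y-10.42 E0.9563
G1 X11.46 Y-1.00 E1.4345
G1 X6.60 Y9.42 E1.9125
G1 X-4.86 Y10.42 E2.3908
G1 X-11.46 Y1.00 E2.8690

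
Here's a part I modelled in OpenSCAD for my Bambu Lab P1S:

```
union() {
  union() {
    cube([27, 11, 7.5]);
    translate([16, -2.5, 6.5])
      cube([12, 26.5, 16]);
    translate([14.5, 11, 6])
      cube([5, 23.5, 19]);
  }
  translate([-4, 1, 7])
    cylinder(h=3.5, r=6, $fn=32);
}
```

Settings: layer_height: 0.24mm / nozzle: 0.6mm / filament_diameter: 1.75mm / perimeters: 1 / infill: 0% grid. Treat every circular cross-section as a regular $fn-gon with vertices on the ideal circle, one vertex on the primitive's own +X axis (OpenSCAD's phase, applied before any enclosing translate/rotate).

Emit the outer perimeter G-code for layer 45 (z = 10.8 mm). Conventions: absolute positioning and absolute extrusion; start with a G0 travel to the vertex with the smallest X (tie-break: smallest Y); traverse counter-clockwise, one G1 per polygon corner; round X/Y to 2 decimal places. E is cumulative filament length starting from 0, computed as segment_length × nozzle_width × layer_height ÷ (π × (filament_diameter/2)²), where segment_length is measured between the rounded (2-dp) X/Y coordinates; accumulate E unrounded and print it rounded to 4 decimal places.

G0 X14.50 Y11.00 Z10.80
G1 X16.00 Y11.00 E0.0898
G1 X16.00 Y-2.50 E0.8980
G1 X28.00 Y-2.50 E1.6164
G1 X28.00 Y24.00 E3.2030
G1 X19.50 Y24.00 E3.7118
G1 X19.50 Y34.50 E4.3404
G1 X14.50 Y34.50 E4.6398
G1 X14.50 Y11.00 E6.0467

At z = 10.8 mm: the cube does not reach this height (z outside [0, 7.5]); the 12×26.5 cube at (16, -2.5) contributes its full rectangle; the cube at (14.5, 11) is present — its section is the full 5×23.5 rectangle; Combining (union): the regions partially overlap (shared area 45.50 mm²), so overlapping operands fuse into one piece — 1 connected region; the cylinder at (-4, 1) is absent (z outside [7, 10.5]); Taking the union: only the result so far is present, so the union is just that shape — 1 connected region. The outline is a single polygon with 8 vertices. Extrusion per mm of travel: 0.6 × 0.24 / (π × 0.875²) = 0.059868. Accumulating E over each segment gives final E = 6.0467.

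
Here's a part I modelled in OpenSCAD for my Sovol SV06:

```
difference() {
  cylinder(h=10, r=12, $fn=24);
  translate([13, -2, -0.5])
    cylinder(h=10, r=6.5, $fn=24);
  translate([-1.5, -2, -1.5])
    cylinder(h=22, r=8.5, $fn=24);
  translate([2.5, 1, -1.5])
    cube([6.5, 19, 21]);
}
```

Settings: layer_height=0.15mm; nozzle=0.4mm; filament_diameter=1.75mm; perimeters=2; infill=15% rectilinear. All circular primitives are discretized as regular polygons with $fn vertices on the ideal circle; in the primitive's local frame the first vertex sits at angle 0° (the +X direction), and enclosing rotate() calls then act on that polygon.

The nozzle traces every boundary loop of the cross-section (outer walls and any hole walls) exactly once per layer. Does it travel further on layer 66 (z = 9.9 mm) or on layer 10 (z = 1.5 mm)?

Layer 66 (z = 9.9): the cylinder: section is a regular 24-gon, circumradius r=12 (perimeter = 2·24·12.000·sin(180°/24) = 75.18 mm); the cylinder at (13, -2) is not intersected at this z (z outside [-0.5, 9.5]); the cylinder at (-1.5, -2): section is a regular 24-gon, circumradius r=8.5 (perimeter = 2·24·8.500·sin(180°/24) = 53.25 mm); the cube at (2.5, 1) (footprint 6.5×19) is included at this height (perimeter 51.00 mm); Taking the first minus the rest: starting from the r=12 cylinder, the r=8.5 cylinder at (-1.5, -2) lies wholly inside it (removes its full 224.40 mm² and its 53.25 mm outline becomes a hole wall); the 6.5×19 cube at (2.5, 1) partially overlaps it — only the 49.22 mm² overlap (of its 123.50 mm²) is removed, clipping the outline — boundary = 130.30 mm. So its perimeter = 130.30 mm. Layer 10 (z = 1.5): the r=12 cylinder gives a regular 24-gon of circumradius 12 (constant along its height) (perimeter = 2·24·12.000·sin(180°/24) = 75.18 mm); the r=6.5 cylinder at (13, -2) gives a regular 24-gon of circumradius 6.5 (constant along its height) (perimeter = 2·24·6.500·sin(180°/24) = 40.72 mm); the r=8.5 cylinder at (-1.5, -2) contributes a regular 24-gon of circumradius 8.5 (perimeter = 2·24·8.500·sin(180°/24) = 53.25 mm); the cube at (2.5, 1) (footprint 6.5×19) is included at this height (perimeter 51.00 mm); Taking the first minus the rest: starting from the r=12 cylinder, the r=6.5 cylinder at (13, -2) partially overlaps it — only the 43.24 mm² overlap (of its 131.22 mm²) is removed, clipping the outline; the r=8.5 cylinder at (-1.5, -2) partially overlaps it — only the 223.45 mm² overlap (of its 224.40 mm²) is removed, clipping the outline; the 6.5×19 cube at (2.5, 1) partially overlaps it — only the 47.16 mm² overlap (of its 123.50 mm²) is removed, clipping the outline — boundary = 118.89 mm. So its perimeter = 118.89 mm. Layer 66 is larger (130.30 vs 118.89 mm).

layer 66 (z = 9.9 mm)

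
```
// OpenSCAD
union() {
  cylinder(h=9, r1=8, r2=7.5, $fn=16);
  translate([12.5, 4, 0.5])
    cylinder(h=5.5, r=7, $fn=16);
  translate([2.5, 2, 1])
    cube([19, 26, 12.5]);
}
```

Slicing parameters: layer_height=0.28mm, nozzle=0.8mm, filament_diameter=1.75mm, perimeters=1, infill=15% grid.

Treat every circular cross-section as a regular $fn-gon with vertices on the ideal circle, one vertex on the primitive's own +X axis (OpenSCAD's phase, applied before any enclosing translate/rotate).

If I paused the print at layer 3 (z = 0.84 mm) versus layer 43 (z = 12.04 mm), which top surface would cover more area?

layer 43 (z = 12.04 mm)

Layer 3 (z = 0.84): the cone contributes a regular 16-gon of circumradius 7.953 (interpolated between r1=8 and r2=7.5 at t=0.093) (area = (16/2)·7.953²·sin(360°/16) = 193.65 mm²); the r=7 cylinder at (12.5, 4) contributes a regular 16-gon of circumradius 7 (area = (16/2)·7.000²·sin(360°/16) = 150.01 mm²); the cube at (2.5, 2) does not reach this height (z outside [1, 13.5]); Merging all regions: the regions partially overlap — summed areas 343.67 mm² minus the doubly-counted overlap 7.46 mm² gives 336.21 mm² — area = 336.21 mm². So its area = 336.21 mm². Layer 43 (z = 12.04): the cone does not reach this height (z outside [0, 9]); the cylinder at (12.5, 4) is not intersected at this z (z outside [0.5, 6]); the cube at (2.5, 2) is present — its section is the full 19×26 rectangle (area 494.00 mm²); Combining (union): only the 19×26 cube at (2.5, 2) is present, so the union is just that shape — area = 494.00 mm². So its area = 494.00 mm². Layer 43 is larger (494.00 vs 336.21 mm²).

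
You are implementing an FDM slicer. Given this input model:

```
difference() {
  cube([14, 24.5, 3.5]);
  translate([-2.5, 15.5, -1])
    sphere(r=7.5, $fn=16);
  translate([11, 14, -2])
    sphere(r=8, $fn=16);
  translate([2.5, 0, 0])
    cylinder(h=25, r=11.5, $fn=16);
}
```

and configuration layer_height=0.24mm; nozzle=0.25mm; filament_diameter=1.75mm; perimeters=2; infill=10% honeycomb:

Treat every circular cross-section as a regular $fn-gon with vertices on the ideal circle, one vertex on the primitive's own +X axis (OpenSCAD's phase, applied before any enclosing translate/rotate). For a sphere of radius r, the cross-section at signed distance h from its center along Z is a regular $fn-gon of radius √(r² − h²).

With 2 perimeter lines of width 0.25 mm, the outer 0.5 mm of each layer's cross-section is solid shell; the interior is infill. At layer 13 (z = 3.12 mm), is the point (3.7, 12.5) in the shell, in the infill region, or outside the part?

infill

At z = 3.12 mm: the 14×24.5 cube contributes its full rectangle; the sphere at (-2.5, 15.5): section is a regular 16-gon, circumradius = √(r²−h²) = √(7.5²−4.12²) = 6.267; the r=8 sphere at (11, 14) slices to a regular 16-gon of circumradius 6.147 (√(r²−h²) with h=5.12 from center); the r=11.5 cylinder at (2.5, 0) gives a regular 16-gon of circumradius 11.5 (constant along its height); Taking the first minus the rest: starting from the 14×24.5 cube, the r=7.5 sphere at (-2.5, 15.5) partially overlaps it — only the 30.03 mm² overlap (of its 120.24 mm²) is removed, clipping the outline; the r=8 sphere at (11, 14) partially overlaps it — only the 92.73 mm² overlap (of its 115.68 mm²) is removed, clipping the outline; the r=11.5 cylinder at (2.5, 0) partially overlaps it — only the 123.82 mm² overlap (of its 404.88 mm²) is removed, clipping the outline — 2 connected regions. Overall, the cross-section has 2 separate islands. The nearest boundary edge runs (2.18, 11.44)→(3.29, 13.10); distance from the point to it = 0.68 mm. (Shell/infill is judged within the island containing the point — the largest one.) The point is inside the cross-section and 0.68 mm from the nearest boundary — more than the 0.5 mm shell width (2 × 0.25), so it's in the infill interior.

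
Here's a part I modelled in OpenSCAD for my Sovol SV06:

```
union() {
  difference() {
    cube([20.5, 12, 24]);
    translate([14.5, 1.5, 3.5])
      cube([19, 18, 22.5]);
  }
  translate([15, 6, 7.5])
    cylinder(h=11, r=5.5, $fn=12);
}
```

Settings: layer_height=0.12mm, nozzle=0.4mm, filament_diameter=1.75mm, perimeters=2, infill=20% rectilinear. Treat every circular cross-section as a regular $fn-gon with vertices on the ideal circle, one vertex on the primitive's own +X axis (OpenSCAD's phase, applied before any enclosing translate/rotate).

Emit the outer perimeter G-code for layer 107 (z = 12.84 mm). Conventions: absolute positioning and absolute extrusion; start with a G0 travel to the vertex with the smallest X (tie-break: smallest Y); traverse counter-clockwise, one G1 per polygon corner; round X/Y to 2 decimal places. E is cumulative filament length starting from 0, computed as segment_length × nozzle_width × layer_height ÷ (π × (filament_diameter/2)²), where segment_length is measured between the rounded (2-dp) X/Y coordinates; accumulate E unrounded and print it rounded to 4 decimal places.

G0 X0.00 Y0.00 Z12.84
G1 X20.50 Y0.00 E0.4091
G1 X20.50 Y1.50 E0.4390
G1 X18.01 Y1.50 E0.4887
G1 X19.76 Y3.25 E0.5381
G1 X20.50 Y6.00 E0.5949
G1 X19.76 Y8.75 E0.6518
G1 X17.75 Y10.76 E0.7085
G1 X15.00 Y11.50 E0.7653
G1 X14.50 Y11.37 E0.7756
G1 X14.50 Y12.00 E0.7882
G1 X0.00 Y12.00 E1.0776
G1 X0.00 Y0.00 E1.3171

At z = 12.84 mm: the cube is present — its section is the full 20.5×12 rectangle; the 19×18 cube at (14.5, 1.5) contributes its full rectangle; Taking the first minus the rest: starting from the 20.5×12 cube, the 19×18 cube at (14.5, 1.5) partially overlaps it — only the 63.00 mm² overlap (of its 342.00 mm²) is removed, clipping the outline — 1 connected region; the cylinder at (15, 6): section is a regular 12-gon, circumradius r=5.5; Taking the union: the regions partially overlap (shared area 42.18 mm²), so overlapping operands fuse into one piece — 1 connected region. The outline is a single polygon with 12 vertices. Extrusion per mm of travel: 0.4 × 0.12 / (π × 0.875²) = 0.019956. Accumulating E over each segment gives final E = 1.3171.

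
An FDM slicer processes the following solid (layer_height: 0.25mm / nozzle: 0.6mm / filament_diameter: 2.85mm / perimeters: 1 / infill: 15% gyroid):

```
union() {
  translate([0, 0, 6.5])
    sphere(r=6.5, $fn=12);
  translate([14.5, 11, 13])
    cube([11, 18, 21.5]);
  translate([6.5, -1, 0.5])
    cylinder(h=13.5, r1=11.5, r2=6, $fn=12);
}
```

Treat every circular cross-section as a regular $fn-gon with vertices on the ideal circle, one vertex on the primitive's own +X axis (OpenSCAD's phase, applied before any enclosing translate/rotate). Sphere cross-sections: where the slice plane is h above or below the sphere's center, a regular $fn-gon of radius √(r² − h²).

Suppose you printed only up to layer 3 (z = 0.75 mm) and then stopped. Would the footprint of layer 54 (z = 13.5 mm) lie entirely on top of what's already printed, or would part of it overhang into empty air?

part overhangs

Compare the two slices. At z = 0.75: the r=6.5 sphere contributes a regular 12-gon of circumradius √(6.5²−5.75²) = 3.031 (area = (12/2)·3.031²·sin(360°/12) = 27.56 mm²); the cube at (14.5, 11) is absent (z outside [13, 34.5]); the cone at (6.5, -1) contributes a regular 12-gon of circumradius 11.398 (interpolated between r1=11.5 and r2=6 at t=0.019) (area = (12/2)·11.398²·sin(360°/12) = 389.75 mm²); Merging all regions: the r=6.5 sphere lies entirely inside the cone at (6.5, -1), so the union is just the cone at (6.5, -1) — area = 389.75 mm². At z = 13.5: the sphere is absent (|z−center|=7.000 > r=6.5); the 11×18 cube at (14.5, 11) contributes its full rectangle (area 198.00 mm²); the cone at (6.5, -1) contributes a regular 12-gon of circumradius 6.204 (interpolated between r1=11.5 and r2=6 at t=0.963) (area = (12/2)·6.204²·sin(360°/12) = 115.46 mm²); Combining (union): the 2 present regions are separate (no shared area or edge), so areas and boundary lengths simply add and each stays a separate island — area = 313.46 mm². Checking containment: at z = 13.5 the cross-section extends beyond the z = 0.75 cross-section by about 198.00 mm².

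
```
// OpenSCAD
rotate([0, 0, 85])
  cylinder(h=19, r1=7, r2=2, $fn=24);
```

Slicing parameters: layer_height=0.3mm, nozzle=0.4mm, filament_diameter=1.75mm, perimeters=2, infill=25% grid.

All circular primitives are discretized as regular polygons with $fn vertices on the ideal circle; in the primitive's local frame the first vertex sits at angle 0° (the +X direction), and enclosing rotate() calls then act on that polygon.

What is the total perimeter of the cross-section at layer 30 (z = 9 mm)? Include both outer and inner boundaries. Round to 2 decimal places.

29.02 mm

At z = 9 mm: the cone contributes a regular 24-gon of circumradius 4.632 (interpolated between r1=7 and r2=2 at t=0.474) (perimeter = 2·24·4.632·sin(180°/24) = 29.02 mm); (whole slice rotated 85° about Z — lengths, areas and connectivity unchanged). Overall, the cross-section is a single solid region. Total boundary length (outer) = 29.02 mm.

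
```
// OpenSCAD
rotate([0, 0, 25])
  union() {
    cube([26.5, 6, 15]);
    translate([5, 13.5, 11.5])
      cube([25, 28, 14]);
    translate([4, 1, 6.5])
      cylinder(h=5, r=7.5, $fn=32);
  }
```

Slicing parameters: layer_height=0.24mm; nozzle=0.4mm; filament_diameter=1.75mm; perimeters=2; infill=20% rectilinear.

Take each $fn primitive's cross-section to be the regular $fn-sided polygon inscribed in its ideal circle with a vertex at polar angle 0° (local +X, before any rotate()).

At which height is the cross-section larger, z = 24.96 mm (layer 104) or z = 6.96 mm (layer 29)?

Layer 104 (z = 24.96): the cube is not intersected at this z (z outside [0, 15]); the cube at (5, 13.5) (footprint 25×28) is included at this height (area 700.00 mm²); the cylinder at (4, 1) is absent (z outside [6.5, 11.5]); Taking the union: only the 25×28 cube at (5, 13.5) is present, so the union is just that shape — area = 700.00 mm²; (whole slice rotated 25° about Z — lengths, areas and connectivity unchanged). So its area = 700.00 mm². Layer 29 (z = 6.96): the cube (footprint 26.5×6) is included at this height (area 159.00 mm²); the cube at (5, 13.5) is not intersected at this z (z outside [11.5, 25.5]); the r=7.5 cylinder at (4, 1) contributes a regular 32-gon of circumradius 7.5 (area = (32/2)·7.500²·sin(360°/32) = 175.58 mm²); Combining (union): the regions partially overlap — summed areas 334.58 mm² minus the doubly-counted overlap 65.81 mm² gives 268.77 mm² — area = 268.77 mm²; (whole slice rotated 25° about Z — lengths, areas and connectivity unchanged). So its area = 268.77 mm². Layer 104 is larger (700.00 vs 268.77 mm²).

layer 104 (z = 24.96 mm)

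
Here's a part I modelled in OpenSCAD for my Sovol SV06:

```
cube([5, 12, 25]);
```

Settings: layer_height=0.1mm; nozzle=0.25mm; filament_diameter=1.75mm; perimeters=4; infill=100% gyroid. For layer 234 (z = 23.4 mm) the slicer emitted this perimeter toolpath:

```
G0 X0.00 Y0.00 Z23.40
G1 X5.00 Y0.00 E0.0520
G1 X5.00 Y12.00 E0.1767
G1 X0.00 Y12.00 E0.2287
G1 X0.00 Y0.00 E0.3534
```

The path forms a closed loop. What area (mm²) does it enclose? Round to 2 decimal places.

60.00 mm²

Apply the shoelace formula to the sequence of (X, Y) vertices; enclosed area = 60.00 mm².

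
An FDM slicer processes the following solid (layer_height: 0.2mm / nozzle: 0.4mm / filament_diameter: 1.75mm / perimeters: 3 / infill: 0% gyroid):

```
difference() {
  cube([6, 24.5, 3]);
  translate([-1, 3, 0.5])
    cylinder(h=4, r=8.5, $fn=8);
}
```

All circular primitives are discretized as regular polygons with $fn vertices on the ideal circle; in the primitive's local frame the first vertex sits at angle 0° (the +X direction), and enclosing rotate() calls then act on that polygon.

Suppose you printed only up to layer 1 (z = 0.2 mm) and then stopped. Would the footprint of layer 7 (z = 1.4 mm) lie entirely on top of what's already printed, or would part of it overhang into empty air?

entirely on top

Compare the two slices. At z = 0.2: the 6×24.5 cube contributes its full rectangle (area 147.00 mm²); the cylinder at (-1, 3) does not reach this height (z outside [0.5, 4.5]); Taking the first minus the rest: none of the subtracted shapes is present at this height, so the 6×24.5 cube is unchanged — area = 147.00 mm². At z = 1.4: the 6×24.5 cube contributes its full rectangle (area 147.00 mm²); the r=8.5 cylinder at (-1, 3) gives a regular 8-gon of circumradius 8.5 (constant along its height) (area = (8/2)·8.500²·sin(360°/8) = 204.35 mm²); Subtracting the remaining from the first: starting from the 6×24.5 cube (147.00 mm²), the r=8.5 cylinder at (-1, 3) partially overlaps it — only the 58.08 mm² overlap (of its 204.35 mm²) is removed, clipping the outline — area = 88.92 mm². Checking containment: the cross-section at z = 1.4 is a subset of the cross-section at z = 0.2.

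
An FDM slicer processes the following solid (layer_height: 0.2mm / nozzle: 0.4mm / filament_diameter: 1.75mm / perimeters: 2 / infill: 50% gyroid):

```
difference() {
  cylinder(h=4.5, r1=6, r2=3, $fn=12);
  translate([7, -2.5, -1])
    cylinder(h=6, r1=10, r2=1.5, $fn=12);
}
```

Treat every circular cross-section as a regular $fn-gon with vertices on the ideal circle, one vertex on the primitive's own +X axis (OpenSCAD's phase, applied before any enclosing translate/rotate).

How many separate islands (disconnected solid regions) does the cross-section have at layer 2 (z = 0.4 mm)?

1

At z = 0.4 mm: the cone (r1=6→r2=3) has section circumradius 5.733 here — a regular 12-gon; the cone at (7, -2.5): at t=0.233 of its height the radius interpolates to r₁+(r₂−r₁)t = 8.017, giving a regular 12-gon of that circumradius; Taking the first minus the rest: starting from the cone, the cone at (7, -2.5) partially overlaps it — only the 45.92 mm² overlap (of its 192.80 mm²) is removed, clipping the outline — 1 connected region. Overall, the cross-section is a single solid region. Island count = 1.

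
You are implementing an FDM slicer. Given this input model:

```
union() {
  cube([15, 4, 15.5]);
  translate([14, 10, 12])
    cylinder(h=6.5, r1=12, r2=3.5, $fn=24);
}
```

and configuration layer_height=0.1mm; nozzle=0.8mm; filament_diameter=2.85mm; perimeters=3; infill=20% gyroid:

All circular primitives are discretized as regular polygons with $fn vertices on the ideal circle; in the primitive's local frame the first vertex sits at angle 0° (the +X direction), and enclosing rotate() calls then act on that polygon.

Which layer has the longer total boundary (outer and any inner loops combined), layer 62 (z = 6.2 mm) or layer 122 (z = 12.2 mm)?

layer 122 (z = 12.2 mm)

Layer 62 (z = 6.2): the cube is present — its section is the full 15×4 rectangle (perimeter 38.00 mm); the cone at (14, 10) is absent (z outside [12, 18.5]); Taking the union: only the 15×4 cube is present, so the union is just that shape — boundary = 38.00 mm. So its perimeter = 38.00 mm. Layer 122 (z = 12.2): the cube (footprint 15×4) is included at this height (perimeter 38.00 mm); the cone at (14, 10) contributes a regular 24-gon of circumradius 11.738 (interpolated between r1=12 and r2=3.5 at t=0.031) (perimeter = 2·24·11.738·sin(180°/24) = 73.54 mm); Taking the union: the regions partially overlap (shared area 37.35 mm²), so the edge portions inside another operand are dropped and the merged outline is re-measured after clipping — boundary = 83.70 mm. So its perimeter = 83.70 mm. Layer 122 is larger (83.70 vs 38.00 mm).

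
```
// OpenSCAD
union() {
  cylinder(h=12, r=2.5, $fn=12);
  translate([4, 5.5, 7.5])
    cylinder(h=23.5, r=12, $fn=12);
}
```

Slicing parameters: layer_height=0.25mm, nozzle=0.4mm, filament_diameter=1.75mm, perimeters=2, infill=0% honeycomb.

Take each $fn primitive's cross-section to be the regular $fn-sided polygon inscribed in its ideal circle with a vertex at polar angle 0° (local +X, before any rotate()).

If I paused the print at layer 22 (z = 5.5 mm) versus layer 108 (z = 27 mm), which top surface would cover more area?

Layer 22 (z = 5.5): the r=2.5 cylinder gives a regular 12-gon of circumradius 2.5 (constant along its height) (area = (12/2)·2.500²·sin(360°/12) = 18.75 mm²); the cylinder at (4, 5.5) is not intersected at this z (z outside [7.5, 31]); Merging all regions: only the r=2.5 cylinder is present, so the union is just that shape — area = 18.75 mm². So its area = 18.75 mm². Layer 108 (z = 27): the cylinder is not intersected at this z (z outside [0, 12]); the r=12 cylinder at (4, 5.5) gives a regular 12-gon of circumradius 12 (constant along its height) (area = (12/2)·12.000²·sin(360°/12) = 432.00 mm²); Taking the union: only the r=12 cylinder at (4, 5.5) is present, so the union is just that shape — area = 432.00 mm². So its area = 432.00 mm². Layer 108 is larger (432.00 vs 18.75 mm²).

layer 108 (z = 27 mm)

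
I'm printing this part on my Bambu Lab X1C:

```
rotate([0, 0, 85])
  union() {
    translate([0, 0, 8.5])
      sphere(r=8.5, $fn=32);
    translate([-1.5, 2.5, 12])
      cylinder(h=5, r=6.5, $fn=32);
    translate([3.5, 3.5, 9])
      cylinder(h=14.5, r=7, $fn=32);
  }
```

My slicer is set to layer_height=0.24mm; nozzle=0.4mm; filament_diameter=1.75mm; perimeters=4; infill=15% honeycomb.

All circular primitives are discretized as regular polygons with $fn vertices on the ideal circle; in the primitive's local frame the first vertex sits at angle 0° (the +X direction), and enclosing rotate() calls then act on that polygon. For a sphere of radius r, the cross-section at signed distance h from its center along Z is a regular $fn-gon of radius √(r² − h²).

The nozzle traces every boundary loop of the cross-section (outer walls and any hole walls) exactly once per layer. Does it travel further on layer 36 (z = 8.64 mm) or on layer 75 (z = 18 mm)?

layer 36 (z = 8.64 mm)

Layer 36 (z = 8.64): the r=8.5 sphere slices to a regular 32-gon of circumradius 8.499 (√(r²−h²) with h=0.14 from center) (perimeter = 2·32·8.499·sin(180°/32) = 53.31 mm); the cylinder at (-1.5, 2.5) does not reach this height (z outside [12, 17]); the cylinder at (3.5, 3.5) is not intersected at this z (z outside [9, 23.5]); Combining (union): only the r=8.5 sphere is present, so the union is just that shape — boundary = 53.31 mm; (whole slice rotated 85° about Z — lengths, areas and connectivity unchanged). So its perimeter = 53.31 mm. Layer 75 (z = 18): the sphere is not intersected at this z (|z−center|=9.500 > r=8.5); the cylinder at (-1.5, 2.5) is absent (z outside [12, 17]); the r=7 cylinder at (3.5, 3.5) contributes a regular 32-gon of circumradius 7 (perimeter = 2·32·7.000·sin(180°/32) = 43.91 mm); Combining (union): only the r=7 cylinder at (3.5, 3.5) is present, so the union is just that shape — boundary = 43.91 mm; (rotated 85° about Z; rotation is an isometry so areas/perimeters/island counts are preserved). So its perimeter = 43.91 mm. Layer 36 is larger (53.31 vs 43.91 mm).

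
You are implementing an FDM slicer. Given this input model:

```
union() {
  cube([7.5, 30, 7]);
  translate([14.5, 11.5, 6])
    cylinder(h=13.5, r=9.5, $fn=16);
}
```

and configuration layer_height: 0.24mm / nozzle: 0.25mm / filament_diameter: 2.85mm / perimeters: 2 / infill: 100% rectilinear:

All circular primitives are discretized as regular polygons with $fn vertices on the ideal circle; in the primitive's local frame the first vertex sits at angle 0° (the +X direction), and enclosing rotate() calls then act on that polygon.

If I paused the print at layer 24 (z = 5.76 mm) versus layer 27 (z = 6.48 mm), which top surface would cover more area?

layer 27 (z = 6.48 mm)

Layer 24 (z = 5.76): the cube (footprint 7.5×30) is included at this height (area 225.00 mm²); the cylinder at (14.5, 11.5) does not reach this height (z outside [6, 19.5]); Merging all regions: only the 7.5×30 cube is present, so the union is just that shape — area = 225.00 mm². So its area = 225.00 mm². Layer 27 (z = 6.48): the cube is present — its section is the full 7.5×30 rectangle (area 225.00 mm²); the r=9.5 cylinder at (14.5, 11.5) gives a regular 16-gon of circumradius 9.5 (constant along its height) (area = (16/2)·9.500²·sin(360°/16) = 276.30 mm²); Merging all regions: the regions partially overlap — summed areas 501.30 mm² minus the doubly-counted overlap 20.27 mm² gives 481.02 mm² — area = 481.02 mm². So its area = 481.02 mm². Layer 27 is larger (481.02 vs 225.00 mm²).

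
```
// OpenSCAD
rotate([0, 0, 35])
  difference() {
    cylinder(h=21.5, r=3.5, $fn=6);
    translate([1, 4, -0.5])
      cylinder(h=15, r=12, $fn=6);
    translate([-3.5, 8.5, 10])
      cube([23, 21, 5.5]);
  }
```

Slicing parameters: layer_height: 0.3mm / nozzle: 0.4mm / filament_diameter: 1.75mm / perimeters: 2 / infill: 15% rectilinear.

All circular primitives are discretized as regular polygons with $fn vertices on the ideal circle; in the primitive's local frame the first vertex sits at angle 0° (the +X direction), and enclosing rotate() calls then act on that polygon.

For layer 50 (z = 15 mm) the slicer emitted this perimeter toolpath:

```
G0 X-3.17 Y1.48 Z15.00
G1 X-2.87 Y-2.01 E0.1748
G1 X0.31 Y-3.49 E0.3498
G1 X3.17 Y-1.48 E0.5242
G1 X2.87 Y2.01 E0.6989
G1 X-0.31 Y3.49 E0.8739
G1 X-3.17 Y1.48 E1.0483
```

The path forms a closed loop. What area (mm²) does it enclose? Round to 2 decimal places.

31.86 mm²

Apply the shoelace formula to the sequence of (X, Y) vertices; enclosed area = 31.86 mm².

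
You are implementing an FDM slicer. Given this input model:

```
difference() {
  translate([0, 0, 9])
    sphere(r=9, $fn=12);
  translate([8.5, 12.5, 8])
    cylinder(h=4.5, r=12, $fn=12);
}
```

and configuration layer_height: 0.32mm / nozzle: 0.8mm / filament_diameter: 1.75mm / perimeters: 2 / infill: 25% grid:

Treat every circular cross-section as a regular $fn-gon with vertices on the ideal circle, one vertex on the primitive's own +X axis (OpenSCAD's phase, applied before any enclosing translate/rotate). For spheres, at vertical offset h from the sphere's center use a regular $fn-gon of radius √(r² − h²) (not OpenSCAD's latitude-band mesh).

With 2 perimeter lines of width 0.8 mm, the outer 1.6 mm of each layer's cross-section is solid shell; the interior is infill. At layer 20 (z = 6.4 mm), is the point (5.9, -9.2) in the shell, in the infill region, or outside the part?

outside

At z = 6.4 mm: the sphere: section is a regular 12-gon, circumradius = √(r²−h²) = √(9²−2.6²) = 8.616; the cylinder at (8.5, 12.5) is absent (z outside [8, 12.5]); Taking the first minus the rest: none of the subtracted shapes is present at this height, so the r=9 sphere is unchanged — 1 connected region. Overall, the cross-section is a single solid region. The nearest boundary edge runs (-0.00, -8.62)→(4.31, -7.46); distance from the point to it = 2.36 mm. The point is not inside any of the regions above, so it lies outside the cross-section (2.36 mm from the nearest boundary).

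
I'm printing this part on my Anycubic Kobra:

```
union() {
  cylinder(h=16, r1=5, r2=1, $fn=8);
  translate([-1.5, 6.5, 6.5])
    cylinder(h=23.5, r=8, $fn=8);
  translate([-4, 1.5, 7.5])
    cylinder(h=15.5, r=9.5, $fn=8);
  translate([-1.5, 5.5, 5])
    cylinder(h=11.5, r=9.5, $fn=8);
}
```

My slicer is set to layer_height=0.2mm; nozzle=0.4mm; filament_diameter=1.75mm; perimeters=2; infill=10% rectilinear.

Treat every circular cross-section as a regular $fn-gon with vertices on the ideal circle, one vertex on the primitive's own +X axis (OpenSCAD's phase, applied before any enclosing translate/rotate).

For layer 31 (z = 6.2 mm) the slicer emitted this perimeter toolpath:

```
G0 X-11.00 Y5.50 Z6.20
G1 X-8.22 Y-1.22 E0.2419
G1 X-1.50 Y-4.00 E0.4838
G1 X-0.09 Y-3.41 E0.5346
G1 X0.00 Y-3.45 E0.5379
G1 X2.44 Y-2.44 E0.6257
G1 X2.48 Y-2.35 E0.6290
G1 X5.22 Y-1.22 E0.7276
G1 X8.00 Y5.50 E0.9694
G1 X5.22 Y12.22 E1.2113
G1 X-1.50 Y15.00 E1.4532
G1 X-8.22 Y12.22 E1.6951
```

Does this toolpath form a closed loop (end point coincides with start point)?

no

Start point (G0): (-11.00, 5.50). End point (last G1): the path does not return to the start — open.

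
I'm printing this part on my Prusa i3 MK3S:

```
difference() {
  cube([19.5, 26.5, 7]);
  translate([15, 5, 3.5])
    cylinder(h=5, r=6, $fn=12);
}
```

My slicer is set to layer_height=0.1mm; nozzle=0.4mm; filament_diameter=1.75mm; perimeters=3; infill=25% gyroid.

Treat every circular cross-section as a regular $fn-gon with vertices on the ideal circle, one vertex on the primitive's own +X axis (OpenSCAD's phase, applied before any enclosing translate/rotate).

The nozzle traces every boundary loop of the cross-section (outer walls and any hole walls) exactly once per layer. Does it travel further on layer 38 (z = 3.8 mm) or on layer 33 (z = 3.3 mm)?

layer 38 (z = 3.8 mm)

Layer 38 (z = 3.8): the 19.5×26.5 cube contributes its full rectangle (perimeter 92.00 mm); the cylinder at (15, 5): section is a regular 12-gon, circumradius r=6 (perimeter = 2·12·6.000·sin(180°/12) = 37.27 mm); Subtracting the remaining from the first: starting from the 19.5×26.5 cube, the r=6 cylinder at (15, 5) partially overlaps it — only the 97.30 mm² overlap (of its 108.00 mm²) is removed, clipping the outline — boundary = 100.54 mm. So its perimeter = 100.54 mm. Layer 33 (z = 3.3): the cube (footprint 19.5×26.5) is included at this height (perimeter 92.00 mm); the cylinder at (15, 5) is not intersected at this z (z outside [3.5, 8.5]); After the difference (first − rest): none of the subtracted shapes is present at this height, so the 19.5×26.5 cube is unchanged — boundary = 92.00 mm. So its perimeter = 92.00 mm. Layer 38 is larger (100.54 vs 92.00 mm).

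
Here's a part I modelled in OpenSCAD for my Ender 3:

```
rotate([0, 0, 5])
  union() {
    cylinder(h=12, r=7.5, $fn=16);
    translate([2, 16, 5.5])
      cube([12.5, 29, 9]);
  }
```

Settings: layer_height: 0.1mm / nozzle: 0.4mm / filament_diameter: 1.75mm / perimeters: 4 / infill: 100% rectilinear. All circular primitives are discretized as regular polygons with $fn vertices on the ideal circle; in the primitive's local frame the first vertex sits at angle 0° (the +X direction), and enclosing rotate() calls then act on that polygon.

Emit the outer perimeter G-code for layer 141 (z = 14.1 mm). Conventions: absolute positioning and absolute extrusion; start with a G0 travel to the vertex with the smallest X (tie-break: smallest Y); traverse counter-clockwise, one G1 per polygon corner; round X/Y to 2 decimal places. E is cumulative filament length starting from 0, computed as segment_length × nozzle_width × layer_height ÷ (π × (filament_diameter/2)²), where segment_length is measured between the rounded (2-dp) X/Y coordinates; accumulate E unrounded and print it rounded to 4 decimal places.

G0 X-1.93 Y45.00 Z14.10
G1 X0.60 Y16.11 E0.4823
G1 X13.05 Y17.20 E0.6901
G1 X10.52 Y46.09 E1.1724
G1 X-1.93 Y45.00 E1.3802

At z = 14.1 mm: the cylinder is absent (z outside [0, 12]); the cube at (2, 16) is present — its section is the full 12.5×29 rectangle; Merging all regions: only the 12.5×29 cube at (2, 16) is present, so the union is just that shape — 1 connected region; (whole slice rotated 5° about Z — lengths, areas and connectivity unchanged). The outline is a single polygon with 4 vertices. Extrusion per mm of travel: 0.4 × 0.1 / (π × 0.875²) = 0.016630. Accumulating E over each segment gives final E = 1.3802.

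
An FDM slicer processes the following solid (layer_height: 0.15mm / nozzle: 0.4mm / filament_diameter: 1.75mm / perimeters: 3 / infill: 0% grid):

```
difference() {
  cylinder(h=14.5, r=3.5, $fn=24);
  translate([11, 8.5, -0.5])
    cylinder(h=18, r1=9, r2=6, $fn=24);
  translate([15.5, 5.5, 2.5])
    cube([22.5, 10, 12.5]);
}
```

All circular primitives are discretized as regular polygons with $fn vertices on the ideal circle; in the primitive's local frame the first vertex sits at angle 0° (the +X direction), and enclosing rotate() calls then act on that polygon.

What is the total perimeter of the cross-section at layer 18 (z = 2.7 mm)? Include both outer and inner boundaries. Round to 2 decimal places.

21.93 mm

At z = 2.7 mm: the cylinder: section is a regular 24-gon, circumradius r=3.5 (perimeter = 2·24·3.500·sin(180°/24) = 21.93 mm); the cone at (11, 8.5) contributes a regular 24-gon of circumradius 8.467 (interpolated between r1=9 and r2=6 at t=0.178) (perimeter = 2·24·8.467·sin(180°/24) = 53.05 mm); the cube at (15.5, 5.5) is present — its section is the full 22.5×10 rectangle (perimeter 65.00 mm); Taking the first minus the rest: starting from the r=3.5 cylinder, the cone at (11, 8.5) misses the remaining region (no effect); the 22.5×10 cube at (15.5, 5.5) misses the remaining region (no effect) — boundary = 21.93 mm. Overall, the cross-section is a single solid region. Total boundary length (outer) = 21.93 mm.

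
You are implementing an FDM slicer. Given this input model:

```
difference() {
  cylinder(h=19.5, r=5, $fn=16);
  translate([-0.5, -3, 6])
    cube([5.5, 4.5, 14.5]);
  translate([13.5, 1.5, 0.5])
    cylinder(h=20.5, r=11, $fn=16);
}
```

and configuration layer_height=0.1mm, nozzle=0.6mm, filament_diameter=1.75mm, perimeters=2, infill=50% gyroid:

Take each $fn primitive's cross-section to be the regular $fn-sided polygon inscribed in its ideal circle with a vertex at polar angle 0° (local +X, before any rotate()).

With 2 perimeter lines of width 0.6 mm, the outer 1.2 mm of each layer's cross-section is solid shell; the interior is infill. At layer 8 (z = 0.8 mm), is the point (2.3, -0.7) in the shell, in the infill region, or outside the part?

shell

At z = 0.8 mm: the r=5 cylinder gives a regular 16-gon of circumradius 5 (constant along its height); the cube at (-0.5, -3) is not intersected at this z (z outside [6, 20.5]); the r=11 cylinder at (13.5, 1.5) contributes a regular 16-gon of circumradius 11; Subtracting the remaining from the first: starting from the r=5 cylinder, the r=11 cylinder at (13.5, 1.5) partially overlaps it — only the 11.03 mm² overlap (of its 370.44 mm²) is removed, clipping the outline — 1 connected region. Overall, the cross-section is a single solid region. The nearest boundary edge runs (2.50, 1.50)→(3.34, -2.71); distance from the point to it = 0.63 mm. The point is inside the cross-section, 0.63 mm from the nearest boundary — within the 1.2 mm shell band (2 × 0.6).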